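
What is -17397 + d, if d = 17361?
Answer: -36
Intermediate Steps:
-17397 + d = -17397 + 17361 = -36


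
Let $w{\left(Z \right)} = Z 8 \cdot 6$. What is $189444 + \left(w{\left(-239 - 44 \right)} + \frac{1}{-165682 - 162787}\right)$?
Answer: $\frac{57764558339}{328469} \approx 1.7586 \cdot 10^{5}$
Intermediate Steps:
$w{\left(Z \right)} = 48 Z$ ($w{\left(Z \right)} = 8 Z 6 = 48 Z$)
$189444 + \left(w{\left(-239 - 44 \right)} + \frac{1}{-165682 - 162787}\right) = 189444 + \left(48 \left(-239 - 44\right) + \frac{1}{-165682 - 162787}\right) = 189444 + \left(48 \left(-239 - 44\right) + \frac{1}{-328469}\right) = 189444 + \left(48 \left(-283\right) - \frac{1}{328469}\right) = 189444 - \frac{4461922897}{328469} = \frac{57764558339}{328469}$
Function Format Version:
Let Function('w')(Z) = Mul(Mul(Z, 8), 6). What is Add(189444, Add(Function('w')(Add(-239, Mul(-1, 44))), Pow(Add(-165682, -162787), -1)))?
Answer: Rational(57764558339, 328469) ≈ 1.7586e+5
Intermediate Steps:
Function('w')(Z) = Mul(48, Z) (Function('w')(Z) = Mul(Mul(8, Z), 6) = Mul(48, Z))
Add(189444, Add(Function('w')(Add(-239, Mul(-1, 44))), Pow(Add(-165682, -162787), -1))) = Add(189444, Add(Mul(48, Add(-239, Mul(-1, 44))), Pow(Add(-165682, -162787), -1))) = Add(189444, Add(Mul(48, Add(-239, -44)), Pow(-328469, -1))) = Add(189444, Add(Mul(48, -283), Rational(-1, 328469))) = Add(189444, Add(-13584, Rational(-1, 328469))) = Add(189444, Rational(-4461922897, 328469)) = Rational(57764558339, 328469)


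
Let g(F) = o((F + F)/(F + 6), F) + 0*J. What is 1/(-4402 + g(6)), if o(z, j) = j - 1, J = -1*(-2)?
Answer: -1/4397 ≈ -0.00022743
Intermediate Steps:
J = 2
o(z, j) = -1 + j
g(F) = -1 + F (g(F) = (-1 + F) + 0*2 = (-1 + F) + 0 = -1 + F)
1/(-4402 + g(6)) = 1/(-4402 + (-1 + 6)) = 1/(-4402 + 5) = 1/(-4397) = -1/4397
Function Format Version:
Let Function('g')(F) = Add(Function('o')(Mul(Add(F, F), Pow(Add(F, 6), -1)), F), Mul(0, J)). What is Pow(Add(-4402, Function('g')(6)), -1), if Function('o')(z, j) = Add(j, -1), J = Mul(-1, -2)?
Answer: Rational(-1, 4397) ≈ -0.00022743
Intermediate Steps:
J = 2
Function('o')(z, j) = Add(-1, j)
Function('g')(F) = Add(-1, F) (Function('g')(F) = Add(Add(-1, F), Mul(0, 2)) = Add(Add(-1, F), 0) = Add(-1, F))
Pow(Add(-4402, Function('g')(6)), -1) = Pow(Add(-4402, Add(-1, 6)), -1) = Pow(Add(-4402, 5), -1) = Pow(-4397, -1) = Rational(-1, 4397)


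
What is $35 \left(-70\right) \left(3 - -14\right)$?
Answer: $-41650$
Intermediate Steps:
$35 \left(-70\right) \left(3 - -14\right) = - 2450 \left(3 + 14\right) = \left(-2450\right) 17 = -41650$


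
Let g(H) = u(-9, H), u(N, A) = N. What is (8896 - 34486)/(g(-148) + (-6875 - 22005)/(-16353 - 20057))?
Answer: 93173190/29881 ≈ 3118.1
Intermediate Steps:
g(H) = -9
(8896 - 34486)/(g(-148) + (-6875 - 22005)/(-16353 - 20057)) = (8896 - 34486)/(-9 + (-6875 - 22005)/(-16353 - 20057)) = -25590/(-9 - 28880/(-36410)) = -25590/(-9 - 28880*(-1/36410)) = -25590/(-9 + 2888/3641) = -25590/(-29881/3641) = -25590*(-3641/29881) = 93173190/29881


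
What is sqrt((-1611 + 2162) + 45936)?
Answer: sqrt(46487) ≈ 215.61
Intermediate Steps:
sqrt((-1611 + 2162) + 45936) = sqrt(551 + 45936) = sqrt(46487)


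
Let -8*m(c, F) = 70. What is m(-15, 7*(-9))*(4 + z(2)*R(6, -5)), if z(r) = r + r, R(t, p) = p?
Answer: 140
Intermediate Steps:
m(c, F) = -35/4 (m(c, F) = -⅛*70 = -35/4)
z(r) = 2*r
m(-15, 7*(-9))*(4 + z(2)*R(6, -5)) = -35*(4 + (2*2)*(-5))/4 = -35*(4 + 4*(-5))/4 = -35*(4 - 20)/4 = -35/4*(-16) = 140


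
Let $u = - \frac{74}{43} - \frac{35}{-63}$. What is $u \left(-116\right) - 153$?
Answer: $- \frac{6895}{387} \approx -17.817$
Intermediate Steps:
$u = - \frac{451}{387}$ ($u = \left(-74\right) \frac{1}{43} - - \frac{5}{9} = - \frac{74}{43} + \frac{5}{9} = - \frac{451}{387} \approx -1.1654$)
$u \left(-116\right) - 153 = \left(- \frac{451}{387}\right) \left(-116\right) - 153 = \frac{52316}{387} - 153 = - \frac{6895}{387}$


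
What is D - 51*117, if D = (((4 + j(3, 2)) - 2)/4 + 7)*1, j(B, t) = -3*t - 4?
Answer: -5962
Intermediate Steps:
j(B, t) = -4 - 3*t
D = 5 (D = (((4 + (-4 - 3*2)) - 2)/4 + 7)*1 = (((4 + (-4 - 6)) - 2)*(1/4) + 7)*1 = (((4 - 10) - 2)*(1/4) + 7)*1 = ((-6 - 2)*(1/4) + 7)*1 = (-8*1/4 + 7)*1 = (-2 + 7)*1 = 5*1 = 5)
D - 51*117 = 5 - 51*117 = 5 - 5967 = -5962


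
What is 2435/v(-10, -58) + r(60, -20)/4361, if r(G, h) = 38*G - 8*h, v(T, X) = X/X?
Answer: 10621475/4361 ≈ 2435.6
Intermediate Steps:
v(T, X) = 1
r(G, h) = -8*h + 38*G
2435/v(-10, -58) + r(60, -20)/4361 = 2435/1 + (-8*(-20) + 38*60)/4361 = 2435*1 + (160 + 2280)*(1/4361) = 2435 + 2440*(1/4361) = 2435 + 2440/4361 = 10621475/4361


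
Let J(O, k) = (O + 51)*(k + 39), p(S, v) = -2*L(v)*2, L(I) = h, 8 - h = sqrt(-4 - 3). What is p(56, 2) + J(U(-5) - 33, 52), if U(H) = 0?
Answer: 1606 + 4*I*sqrt(7) ≈ 1606.0 + 10.583*I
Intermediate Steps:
h = 8 - I*sqrt(7) (h = 8 - sqrt(-4 - 3) = 8 - sqrt(-7) = 8 - I*sqrt(7) ≈ 8.0 - 2.6458*I)
L(I) = 8 - I*sqrt(7)
p(S, v) = -32 + 4*I*sqrt(7) (p(S, v) = -2*(8 - I*sqrt(7))*2 = (-16 + 2*I*sqrt(7))*2 = -32 + 4*I*sqrt(7))
J(O, k) = (39 + k)*(51 + O) (J(O, k) = (51 + O)*(39 + k) = (39 + k)*(51 + O))
p(56, 2) + J(U(-5) - 33, 52) = (-32 + 4*I*sqrt(7)) + (1989 + 39*(0 - 33) + 51*52 + (0 - 33)*52) = (-32 + 4*I*sqrt(7)) + (1989 + 39*(-33) + 2652 - 33*52) = (-32 + 4*I*sqrt(7)) + (1989 - 1287 + 2652 - 1716) = (-32 + 4*I*sqrt(7)) + 1638 = 1606 + 4*I*sqrt(7)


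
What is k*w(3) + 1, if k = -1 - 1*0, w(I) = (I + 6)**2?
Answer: -80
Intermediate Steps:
w(I) = (6 + I)**2
k = -1 (k = -1 + 0 = -1)
k*w(3) + 1 = -(6 + 3)**2 + 1 = -1*9**2 + 1 = -1*81 + 1 = -81 + 1 = -80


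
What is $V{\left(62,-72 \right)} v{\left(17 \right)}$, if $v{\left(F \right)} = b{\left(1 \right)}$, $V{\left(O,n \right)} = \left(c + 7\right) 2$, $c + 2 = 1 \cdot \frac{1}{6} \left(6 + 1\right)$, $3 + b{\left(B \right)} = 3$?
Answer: $0$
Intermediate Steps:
$b{\left(B \right)} = 0$ ($b{\left(B \right)} = -3 + 3 = 0$)
$c = - \frac{5}{6}$ ($c = -2 + 1 \cdot \frac{1}{6} \left(6 + 1\right) = -2 + 1 \cdot \frac{1}{6} \cdot 7 = -2 + \frac{1}{6} \cdot 7 = -2 + \frac{7}{6} = - \frac{5}{6} \approx -0.83333$)
$V{\left(O,n \right)} = \frac{37}{3}$ ($V{\left(O,n \right)} = \left(- \frac{5}{6} + 7\right) 2 = \frac{37}{6} \cdot 2 = \frac{37}{3}$)
$v{\left(F \right)} = 0$
$V{\left(62,-72 \right)} v{\left(17 \right)} = \frac{37}{3} \cdot 0 = 0$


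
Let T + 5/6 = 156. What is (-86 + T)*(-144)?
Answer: -9960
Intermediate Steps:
T = 931/6 (T = -⅚ + 156 = 931/6 ≈ 155.17)
(-86 + T)*(-144) = (-86 + 931/6)*(-144) = (415/6)*(-144) = -9960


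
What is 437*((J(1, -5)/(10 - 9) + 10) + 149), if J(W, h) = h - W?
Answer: 66861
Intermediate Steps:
437*((J(1, -5)/(10 - 9) + 10) + 149) = 437*(((-5 - 1*1)/(10 - 9) + 10) + 149) = 437*(((-5 - 1)/1 + 10) + 149) = 437*((1*(-6) + 10) + 149) = 437*((-6 + 10) + 149) = 437*(4 + 149) = 437*153 = 66861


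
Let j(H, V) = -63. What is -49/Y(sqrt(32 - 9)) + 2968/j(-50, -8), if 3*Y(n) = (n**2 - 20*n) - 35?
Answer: -963905/20376 + 735*sqrt(23)/2264 ≈ -45.749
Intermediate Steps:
Y(n) = -35/3 - 20*n/3 + n**2/3 (Y(n) = ((n**2 - 20*n) - 35)/3 = (-35 + n**2 - 20*n)/3 = -35/3 - 20*n/3 + n**2/3)
-49/Y(sqrt(32 - 9)) + 2968/j(-50, -8) = -49/(-35/3 - 20*sqrt(32 - 9)/3 + (sqrt(32 - 9))**2/3) + 2968/(-63) = -49/(-35/3 - 20*sqrt(23)/3 + (sqrt(23))**2/3) + 2968*(-1/63) = -49/(-35/3 - 20*sqrt(23)/3 + (1/3)*23) - 424/9 = -49/(-35/3 - 20*sqrt(23)/3 + 23/3) - 424/9 = -49/(-4 - 20*sqrt(23)/3) - 424/9 = -424/9 - 49/(-4 - 20*sqrt(23)/3)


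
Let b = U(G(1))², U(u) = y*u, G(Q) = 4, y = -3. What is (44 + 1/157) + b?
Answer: 29517/157 ≈ 188.01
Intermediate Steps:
U(u) = -3*u
b = 144 (b = (-3*4)² = (-12)² = 144)
(44 + 1/157) + b = (44 + 1/157) + 144 = 6909/157 + 144 = 29517/157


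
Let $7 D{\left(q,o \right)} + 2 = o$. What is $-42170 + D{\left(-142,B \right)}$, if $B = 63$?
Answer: $- \frac{295129}{7} \approx -42161.0$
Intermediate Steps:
$D{\left(q,o \right)} = - \frac{2}{7} + \frac{o}{7}$
$-42170 + D{\left(-142,B \right)} = -42170 + \left(- \frac{2}{7} + \frac{1}{7} \cdot 63\right) = -42170 + \left(- \frac{2}{7} + 9\right) = -42170 + \frac{61}{7} = - \frac{295129}{7}$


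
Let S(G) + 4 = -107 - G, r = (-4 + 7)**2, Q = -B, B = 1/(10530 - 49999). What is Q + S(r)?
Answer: -4736279/39469 ≈ -120.00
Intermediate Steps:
B = -1/39469 (B = 1/(-39469) = -1/39469 ≈ -2.5336e-5)
Q = 1/39469 (Q = -1*(-1/39469) = 1/39469 ≈ 2.5336e-5)
r = 9 (r = 3**2 = 9)
S(G) = -111 - G (S(G) = -4 + (-107 - G) = -111 - G)
Q + S(r) = 1/39469 + (-111 - 1*9) = 1/39469 + (-111 - 9) = 1/39469 - 120 = -4736279/39469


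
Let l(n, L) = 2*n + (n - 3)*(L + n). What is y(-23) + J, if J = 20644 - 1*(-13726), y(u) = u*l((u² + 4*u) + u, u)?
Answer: -3680797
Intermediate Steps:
l(n, L) = 2*n + (-3 + n)*(L + n)
y(u) = u*((u² + 5*u)² - u² - 8*u + u*(u² + 5*u)) (y(u) = u*(((u² + 4*u) + u)² - ((u² + 4*u) + u) - 3*u + u*((u² + 4*u) + u)) = u*((u² + 5*u)² - (u² + 5*u) - 3*u + u*(u² + 5*u)) = u*((u² + 5*u)² + (-u² - 5*u) - 3*u + u*(u² + 5*u)) = u*((u² + 5*u)² - u² - 8*u + u*(u² + 5*u)))
J = 34370 (J = 20644 + 13726 = 34370)
y(-23) + J = (-23)²*(-8 + (-23)³ + 11*(-23)² + 29*(-23)) + 34370 = 529*(-8 - 12167 + 11*529 - 667) + 34370 = 529*(-8 - 12167 + 5819 - 667) + 34370 = 529*(-7023) + 34370 = -3715167 + 34370 = -3680797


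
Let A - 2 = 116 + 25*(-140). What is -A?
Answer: 3382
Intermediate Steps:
A = -3382 (A = 2 + (116 + 25*(-140)) = 2 + (116 - 3500) = 2 - 3384 = -3382)
-A = -1*(-3382) = 3382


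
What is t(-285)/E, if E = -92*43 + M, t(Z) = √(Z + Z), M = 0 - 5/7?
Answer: -7*I*√570/27697 ≈ -0.006034*I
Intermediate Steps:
M = -5/7 (M = 0 + (⅐)*(-5) = 0 - 5/7 = -5/7 ≈ -0.71429)
t(Z) = √2*√Z (t(Z) = √(2*Z) = √2*√Z)
E = -27697/7 (E = -92*43 - 5/7 = -3956 - 5/7 = -27697/7 ≈ -3956.7)
t(-285)/E = (√2*√(-285))/(-27697/7) = (√2*(I*√285))*(-7/27697) = (I*√570)*(-7/27697) = -7*I*√570/27697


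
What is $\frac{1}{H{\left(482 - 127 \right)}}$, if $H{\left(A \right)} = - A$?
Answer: $- \frac{1}{355} \approx -0.0028169$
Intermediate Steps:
$\frac{1}{H{\left(482 - 127 \right)}} = \frac{1}{\left(-1\right) \left(482 - 127\right)} = \frac{1}{\left(-1\right) 355} = \frac{1}{-355} = - \frac{1}{355}$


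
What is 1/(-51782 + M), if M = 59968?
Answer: 1/8186 ≈ 0.00012216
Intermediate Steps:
1/(-51782 + M) = 1/(-51782 + 59968) = 1/8186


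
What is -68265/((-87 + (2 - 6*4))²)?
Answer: -68265/11881 ≈ -5.7457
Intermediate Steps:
-68265/((-87 + (2 - 6*4))²) = -68265/((-87 + (2 - 24))²) = -68265/((-87 - 22)²) = -68265/((-109)²) = -68265/11881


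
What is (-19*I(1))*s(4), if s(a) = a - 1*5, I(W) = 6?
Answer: 114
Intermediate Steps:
s(a) = -5 + a (s(a) = a - 5 = -5 + a)
(-19*I(1))*s(4) = (-114)*(-5 + 4) = -19*6*(-1) = -114*(-1) = 114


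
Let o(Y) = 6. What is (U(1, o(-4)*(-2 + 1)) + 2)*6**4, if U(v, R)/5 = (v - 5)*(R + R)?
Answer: 313632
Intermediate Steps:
U(v, R) = 10*R*(-5 + v) (U(v, R) = 5*((v - 5)*(R + R)) = 5*((-5 + v)*(2*R)) = 5*(2*R*(-5 + v)) = 10*R*(-5 + v))
(U(1, o(-4)*(-2 + 1)) + 2)*6**4 = (10*(6*(-2 + 1))*(-5 + 1) + 2)*6**4 = (10*(6*(-1))*(-4) + 2)*1296 = (10*(-6)*(-4) + 2)*1296 = (240 + 2)*1296 = 242*1296 = 313632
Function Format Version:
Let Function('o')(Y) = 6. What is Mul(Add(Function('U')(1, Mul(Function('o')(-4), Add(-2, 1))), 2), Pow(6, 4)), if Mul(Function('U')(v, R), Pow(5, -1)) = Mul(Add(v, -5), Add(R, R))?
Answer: 313632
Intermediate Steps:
Function('U')(v, R) = Mul(10, R, Add(-5, v)) (Function('U')(v, R) = Mul(5, Mul(Add(v, -5), Add(R, R))) = Mul(5, Mul(Add(-5, v), Mul(2, R))) = Mul(5, Mul(2, R, Add(-5, v))) = Mul(10, R, Add(-5, v)))
Mul(Add(Function('U')(1, Mul(Function('o')(-4), Add(-2, 1))), 2), Pow(6, 4)) = Mul(Add(Mul(10, Mul(6, Add(-2, 1)), Add(-5, 1)), 2), Pow(6, 4)) = Mul(Add(Mul(10, Mul(6, -1), -4), 2), 1296) = Mul(Add(Mul(10, -6, -4), 2), 1296) = Mul(Add(240, 2), 1296) = Mul(242, 1296) = 313632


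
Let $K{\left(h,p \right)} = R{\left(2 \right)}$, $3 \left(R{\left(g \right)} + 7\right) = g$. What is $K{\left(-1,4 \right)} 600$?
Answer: $-3800$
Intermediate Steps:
$R{\left(g \right)} = -7 + \frac{g}{3}$
$K{\left(h,p \right)} = - \frac{19}{3}$ ($K{\left(h,p \right)} = -7 + \frac{1}{3} \cdot 2 = -7 + \frac{2}{3} = - \frac{19}{3}$)
$K{\left(-1,4 \right)} 600 = \left(- \frac{19}{3}\right) 600 = -3800$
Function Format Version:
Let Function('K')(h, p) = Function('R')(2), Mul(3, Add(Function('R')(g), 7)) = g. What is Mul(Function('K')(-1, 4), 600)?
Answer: -3800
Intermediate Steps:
Function('R')(g) = Add(-7, Mul(Rational(1, 3), g))
Function('K')(h, p) = Rational(-19, 3) (Function('K')(h, p) = Add(-7, Mul(Rational(1, 3), 2)) = Add(-7, Rational(2, 3)) = Rational(-19, 3))
Mul(Function('K')(-1, 4), 600) = Mul(Rational(-19, 3), 600) = -3800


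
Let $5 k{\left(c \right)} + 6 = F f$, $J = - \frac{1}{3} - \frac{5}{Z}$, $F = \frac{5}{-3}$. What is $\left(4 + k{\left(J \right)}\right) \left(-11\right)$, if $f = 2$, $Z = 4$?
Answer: $- \frac{352}{15} \approx -23.467$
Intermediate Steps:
$F = - \frac{5}{3}$ ($F = 5 \left(- \frac{1}{3}\right) = - \frac{5}{3} \approx -1.6667$)
$J = - \frac{19}{12}$ ($J = - \frac{1}{3} - \frac{5}{4} = - \frac{19}{12} \approx -1.5833$)
$k{\left(c \right)} = - \frac{28}{15}$ ($k{\left(c \right)} = - \frac{6}{5} + \frac{\left(- \frac{5}{3}\right) 2}{5} = - \frac{6}{5} + \frac{1}{5} \left(- \frac{10}{3}\right) = - \frac{6}{5} - \frac{2}{3} = - \frac{28}{15}$)
$\left(4 + k{\left(J \right)}\right) \left(-11\right) = \left(4 - \frac{28}{15}\right) \left(-11\right) = \frac{32}{15} \left(-11\right) = - \frac{352}{15}$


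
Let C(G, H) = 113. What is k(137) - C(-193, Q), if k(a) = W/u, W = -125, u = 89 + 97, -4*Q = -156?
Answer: -21143/186 ≈ -113.67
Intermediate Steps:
Q = 39 (Q = -¼*(-156) = 39)
u = 186
k(a) = -125/186
k(137) - C(-193, Q) = -125/186 - 1*113 = -125/186 - 113 = -21143/186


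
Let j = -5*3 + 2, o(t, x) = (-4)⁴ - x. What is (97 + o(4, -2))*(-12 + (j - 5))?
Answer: -10650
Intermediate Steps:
o(t, x) = 256 - x
j = -13 (j = -15 + 2 = -13)
(97 + o(4, -2))*(-12 + (j - 5)) = (97 + (256 - 1*(-2)))*(-12 + (-13 - 5)) = (97 + (256 + 2))*(-12 - 18) = (97 + 258)*(-30) = 355*(-30) = -10650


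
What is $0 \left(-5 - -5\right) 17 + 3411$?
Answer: $3411$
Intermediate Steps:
$0 \left(-5 - -5\right) 17 + 3411 = 0 \left(-5 + 5\right) 17 + 3411 = 0 \cdot 0 \cdot 17 + 3411 = 0 \cdot 17 + 3411 = 0 + 3411 = 3411$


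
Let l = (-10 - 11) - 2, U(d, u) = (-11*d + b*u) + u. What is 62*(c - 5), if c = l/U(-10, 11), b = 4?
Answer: -52576/165 ≈ -318.64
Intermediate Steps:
U(d, u) = -11*d + 5*u (U(d, u) = (-11*d + 4*u) + u = -11*d + 5*u)
l = -23 (l = -21 - 2 = -23)
c = -23/165 (c = -23/(-11*(-10) + 5*11) = -23/(110 + 55) = -23/165 ≈ -0.13939)
62*(c - 5) = 62*(-23/165 - 5) = 62*(-848/165) = -52576/165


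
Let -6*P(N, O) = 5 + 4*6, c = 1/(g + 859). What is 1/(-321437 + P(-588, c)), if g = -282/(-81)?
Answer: -6/1928651 ≈ -3.1110e-6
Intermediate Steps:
g = 94/27 (g = -282*(-1/81) = 94/27 ≈ 3.4815)
c = 27/23287 (c = 1/(94/27 + 859) = 1/(23287/27) = 27/23287 ≈ 0.0011594)
P(N, O) = -29/6 (P(N, O) = -(5 + 4*6)/6 = -(5 + 24)/6 = -⅙*29 = -29/6)
1/(-321437 + P(-588, c)) = 1/(-321437 - 29/6) = 1/(-1928651/6) = -6/1928651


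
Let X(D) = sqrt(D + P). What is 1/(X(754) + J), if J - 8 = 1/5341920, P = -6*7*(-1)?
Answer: -228288879633120/20888431912174079 + 57072218572800*sqrt(199)/20888431912174079 ≈ 0.027614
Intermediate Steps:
P = 42 (P = -42*(-1) = 42)
X(D) = sqrt(42 + D) (X(D) = sqrt(D + 42) = sqrt(42 + D))
J = 42735361/5341920 (J = 8 + 1/5341920 = 42735361/5341920 ≈ 8.0000)
1/(X(754) + J) = 1/(sqrt(42 + 754) + 42735361/5341920) = 1/(sqrt(796) + 42735361/5341920) = 1/(2*sqrt(199) + 42735361/5341920) = 1/(42735361/5341920 + 2*sqrt(199))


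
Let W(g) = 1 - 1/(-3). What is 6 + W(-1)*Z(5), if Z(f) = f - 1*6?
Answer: 14/3 ≈ 4.6667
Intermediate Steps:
Z(f) = -6 + f (Z(f) = f - 6 = -6 + f)
W(g) = 4/3 (W(g) = 1 - 1*(-⅓) = 1 + ⅓ = 4/3)
6 + W(-1)*Z(5) = 6 + 4*(-6 + 5)/3 = 6 + (4/3)*(-1) = 6 - 4/3 = 14/3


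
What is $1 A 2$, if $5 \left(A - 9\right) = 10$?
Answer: $22$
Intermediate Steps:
$A = 11$ ($A = 9 + \frac{1}{5} \cdot 10 = 9 + 2 = 11$)
$1 A 2 = 1 \cdot 11 \cdot 2 = 11 \cdot 2 = 22$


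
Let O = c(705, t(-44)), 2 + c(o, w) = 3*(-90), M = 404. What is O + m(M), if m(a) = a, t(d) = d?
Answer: 132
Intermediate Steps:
c(o, w) = -272 (c(o, w) = -2 + 3*(-90) = -2 - 270 = -272)
O = -272
O + m(M) = -272 + 404 = 132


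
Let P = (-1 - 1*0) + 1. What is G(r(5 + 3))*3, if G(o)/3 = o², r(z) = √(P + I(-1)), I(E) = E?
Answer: -9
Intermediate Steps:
P = 0 (P = (-1 + 0) + 1 = -1 + 1 = 0)
r(z) = I (r(z) = √(0 - 1) = √(-1) = I)
G(o) = 3*o²
G(r(5 + 3))*3 = (3*I²)*3 = (3*(-1))*3 = -3*3 = -9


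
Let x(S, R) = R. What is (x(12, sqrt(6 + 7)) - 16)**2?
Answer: (16 - sqrt(13))**2 ≈ 153.62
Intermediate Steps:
(x(12, sqrt(6 + 7)) - 16)**2 = (sqrt(6 + 7) - 16)**2 = (sqrt(13) - 16)**2 = (-16 + sqrt(13))**2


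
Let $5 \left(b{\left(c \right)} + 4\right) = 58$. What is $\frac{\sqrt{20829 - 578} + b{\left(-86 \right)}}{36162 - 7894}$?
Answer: $\frac{19}{70670} + \frac{\sqrt{20251}}{28268} \approx 0.005303$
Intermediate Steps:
$b{\left(c \right)} = \frac{38}{5}$ ($b{\left(c \right)} = -4 + \frac{1}{5} \cdot 58 = -4 + \frac{58}{5} = \frac{38}{5}$)
$\frac{\sqrt{20829 - 578} + b{\left(-86 \right)}}{36162 - 7894} = \frac{\sqrt{20829 - 578} + \frac{38}{5}}{36162 - 7894} = \frac{\sqrt{20251} + \frac{38}{5}}{28268} = \left(\frac{38}{5} + \sqrt{20251}\right) \frac{1}{28268} = \frac{19}{70670} + \frac{\sqrt{20251}}{28268}$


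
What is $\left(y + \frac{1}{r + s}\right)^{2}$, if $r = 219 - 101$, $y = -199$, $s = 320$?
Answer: $\frac{7597039921}{191844} \approx 39600.0$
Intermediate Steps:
$r = 118$ ($r = 219 - 101 = 118$)
$\left(y + \frac{1}{r + s}\right)^{2} = \left(-199 + \frac{1}{118 + 320}\right)^{2} = \left(-199 + \frac{1}{438}\right)^{2} = \left(- \frac{87161}{438}\right)^{2} = \frac{7597039921}{191844}$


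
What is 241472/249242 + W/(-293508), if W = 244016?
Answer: 179552284/1306330731 ≈ 0.13745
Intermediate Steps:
241472/249242 + W/(-293508) = 241472/249242 + 244016/(-293508) = 241472*(1/249242) + 244016*(-1/293508) = 17248/17803 - 61004/73377 = 179552284/1306330731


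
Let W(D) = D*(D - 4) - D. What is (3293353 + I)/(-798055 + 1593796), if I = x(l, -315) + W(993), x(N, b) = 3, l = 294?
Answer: 4274440/795741 ≈ 5.3716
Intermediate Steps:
W(D) = -D + D*(-4 + D) (W(D) = D*(-4 + D) - D = -D + D*(-4 + D))
I = 981087 (I = 3 + 993*(-5 + 993) = 3 + 993*988 = 3 + 981084 = 981087)
(3293353 + I)/(-798055 + 1593796) = (3293353 + 981087)/(-798055 + 1593796) = 4274440/795741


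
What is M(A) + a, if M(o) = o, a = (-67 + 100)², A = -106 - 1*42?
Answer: 941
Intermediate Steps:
A = -148 (A = -106 - 42 = -148)
a = 1089 (a = 33² = 1089)
M(A) + a = -148 + 1089 = 941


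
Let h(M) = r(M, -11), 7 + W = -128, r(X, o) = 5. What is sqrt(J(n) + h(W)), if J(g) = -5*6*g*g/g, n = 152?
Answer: I*sqrt(4555) ≈ 67.491*I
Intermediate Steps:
W = -135 (W = -7 - 128 = -135)
h(M) = 5
J(g) = -30*g (J(g) = -5*6*g = -30*g)
sqrt(J(n) + h(W)) = sqrt(-30*152 + 5) = sqrt(-4560 + 5) = sqrt(-4555) = I*sqrt(4555)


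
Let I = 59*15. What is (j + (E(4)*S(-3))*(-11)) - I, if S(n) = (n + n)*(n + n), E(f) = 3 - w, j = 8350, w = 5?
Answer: 8257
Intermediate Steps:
E(f) = -2 (E(f) = 3 - 1*5 = 3 - 5 = -2)
S(n) = 4*n**2 (S(n) = (2*n)*(2*n) = 4*n**2)
I = 885
(j + (E(4)*S(-3))*(-11)) - I = (8350 - 8*(-3)**2*(-11)) - 1*885 = (8350 - 8*9*(-11)) - 885 = (8350 - 2*36*(-11)) - 885 = (8350 - 72*(-11)) - 885 = (8350 + 792) - 885 = 9142 - 885 = 8257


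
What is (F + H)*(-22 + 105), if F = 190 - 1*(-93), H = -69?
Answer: 17762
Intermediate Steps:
F = 283 (F = 190 + 93 = 283)
(F + H)*(-22 + 105) = (283 - 69)*(-22 + 105) = 214*83 = 17762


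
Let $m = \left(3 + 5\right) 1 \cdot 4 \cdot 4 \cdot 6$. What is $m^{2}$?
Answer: $589824$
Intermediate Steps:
$m = 768$ ($m = 8 \cdot 4 \cdot 4 \cdot 6 = 32 \cdot 4 \cdot 6 = 128 \cdot 6 = 768$)
$m^{2} = 768^{2} = 589824$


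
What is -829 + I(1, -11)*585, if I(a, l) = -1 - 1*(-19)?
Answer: 9701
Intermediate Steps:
I(a, l) = 18 (I(a, l) = -1 + 19 = 18)
-829 + I(1, -11)*585 = -829 + 18*585 = -829 + 10530 = 9701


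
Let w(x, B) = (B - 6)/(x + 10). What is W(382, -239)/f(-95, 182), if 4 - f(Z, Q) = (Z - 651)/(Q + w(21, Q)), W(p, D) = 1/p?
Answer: 2909/8862018 ≈ 0.00032825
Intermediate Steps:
w(x, B) = (-6 + B)/(10 + x)
f(Z, Q) = 4 - (-651 + Z)/(-6/31 + 32*Q/31) (f(Z, Q) = 4 - (Z - 651)/(Q + (-6 + Q)/(10 + 21)) = 4 - (-651 + Z)/(Q + (-6 + Q)/31) = 4 - (-651 + Z)/(Q + (-6/31 + Q/31)) = 4 - (-651 + Z)/(-6/31 + 32*Q/31))
W(382, -239)/f(-95, 182) = 1/(382*(((20157 - 31*(-95) + 128*182)/(2*(-3 + 16*182))))) = 1/(382*(((20157 + 2945 + 23296)/(2*(-3 + 2912))))) = 1/(382*(((½)*46398/2909))) = 1/(382*(((½)*(1/2909)*46398))) = 1/(382*(23199/2909)) = (1/382)*(2909/23199) = 2909/8862018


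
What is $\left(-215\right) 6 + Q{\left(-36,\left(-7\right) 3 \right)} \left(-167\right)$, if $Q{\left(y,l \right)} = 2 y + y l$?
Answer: $-115518$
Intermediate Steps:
$Q{\left(y,l \right)} = 2 y + l y$
$\left(-215\right) 6 + Q{\left(-36,\left(-7\right) 3 \right)} \left(-167\right) = \left(-215\right) 6 + - 36 \left(2 - 21\right) \left(-167\right) = -1290 + - 36 \left(2 - 21\right) \left(-167\right) = -1290 + \left(-36\right) \left(-19\right) \left(-167\right) = -1290 + 684 \left(-167\right) = -1290 - 114228 = -115518$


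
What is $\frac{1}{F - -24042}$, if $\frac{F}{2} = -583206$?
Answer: $- \frac{1}{1142370} \approx -8.7537 \cdot 10^{-7}$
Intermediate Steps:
$F = -1166412$ ($F = 2 \left(-583206\right) = -1166412$)
$\frac{1}{F - -24042} = \frac{1}{-1166412 - -24042} = \frac{1}{-1166412 + \left(-236121 + 260163\right)} = \frac{1}{-1166412 + 24042} = \frac{1}{-1142370} = - \frac{1}{1142370}$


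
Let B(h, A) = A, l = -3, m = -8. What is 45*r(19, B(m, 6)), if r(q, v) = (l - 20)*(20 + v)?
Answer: -26910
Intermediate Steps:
r(q, v) = -460 - 23*v (r(q, v) = (-3 - 20)*(20 + v) = -23*(20 + v) = -460 - 23*v)
45*r(19, B(m, 6)) = 45*(-460 - 23*6) = 45*(-460 - 138) = 45*(-598) = -26910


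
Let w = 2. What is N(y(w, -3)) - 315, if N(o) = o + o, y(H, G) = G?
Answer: -321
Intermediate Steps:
N(o) = 2*o
N(y(w, -3)) - 315 = 2*(-3) - 315 = -6 - 315 = -321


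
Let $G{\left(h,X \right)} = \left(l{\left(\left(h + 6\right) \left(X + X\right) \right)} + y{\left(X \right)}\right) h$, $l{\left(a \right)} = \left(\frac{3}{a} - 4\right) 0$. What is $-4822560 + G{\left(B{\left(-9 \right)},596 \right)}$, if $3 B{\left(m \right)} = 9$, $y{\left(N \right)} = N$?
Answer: $-4820772$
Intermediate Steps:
$B{\left(m \right)} = 3$ ($B{\left(m \right)} = \frac{1}{3} \cdot 9 = 3$)
$l{\left(a \right)} = 0$ ($l{\left(a \right)} = \left(-4 + \frac{3}{a}\right) 0 = 0$)
$G{\left(h,X \right)} = X h$ ($G{\left(h,X \right)} = \left(0 + X\right) h = X h$)
$-4822560 + G{\left(B{\left(-9 \right)},596 \right)} = -4822560 + 596 \cdot 3 = -4822560 + 1788 = -4820772$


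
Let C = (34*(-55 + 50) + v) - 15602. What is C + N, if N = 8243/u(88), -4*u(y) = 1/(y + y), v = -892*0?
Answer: -5818844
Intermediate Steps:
v = 0
u(y) = -1/(8*y) (u(y) = -1/(4*(y + y)) = -1/(2*y)/4 = -1/(8*y))
N = -5803072 (N = 8243/((-⅛/88)) = 8243/((-⅛*1/88)) = 8243/(-1/704) = 8243*(-704) = -5803072)
C = -15772 (C = (34*(-55 + 50) + 0) - 15602 = (34*(-5) + 0) - 15602 = (-170 + 0) - 15602 = -170 - 15602 = -15772)
C + N = -15772 - 5803072 = -5818844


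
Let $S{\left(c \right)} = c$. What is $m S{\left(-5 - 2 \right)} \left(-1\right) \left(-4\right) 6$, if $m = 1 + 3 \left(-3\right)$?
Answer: $1344$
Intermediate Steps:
$m = -8$ ($m = 1 - 9 = -8$)
$m S{\left(-5 - 2 \right)} \left(-1\right) \left(-4\right) 6 = - 8 \left(-5 - 2\right) \left(-1\right) \left(-4\right) 6 = - 8 \left(-5 - 2\right) 4 \cdot 6 = \left(-8\right) \left(-7\right) 24 = 56 \cdot 24 = 1344$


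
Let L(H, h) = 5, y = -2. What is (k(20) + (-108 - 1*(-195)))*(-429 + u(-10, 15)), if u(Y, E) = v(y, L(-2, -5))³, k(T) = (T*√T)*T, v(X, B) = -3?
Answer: -39672 - 364800*√5 ≈ -8.5539e+5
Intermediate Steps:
k(T) = T^(5/2) (k(T) = T^(3/2)*T = T^(5/2))
u(Y, E) = -27 (u(Y, E) = (-3)³ = -27)
(k(20) + (-108 - 1*(-195)))*(-429 + u(-10, 15)) = (20^(5/2) + (-108 - 1*(-195)))*(-429 - 27) = (800*√5 + (-108 + 195))*(-456) = (800*√5 + 87)*(-456) = (87 + 800*√5)*(-456) = -39672 - 364800*√5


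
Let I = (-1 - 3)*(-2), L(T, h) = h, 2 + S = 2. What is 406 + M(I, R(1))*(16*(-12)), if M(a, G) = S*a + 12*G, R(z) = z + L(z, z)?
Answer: -4202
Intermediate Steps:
S = 0 (S = -2 + 2 = 0)
R(z) = 2*z (R(z) = z + z = 2*z)
I = 8 (I = -4*(-2) = 8)
M(a, G) = 12*G (M(a, G) = 0*a + 12*G = 0 + 12*G = 12*G)
406 + M(I, R(1))*(16*(-12)) = 406 + (12*(2*1))*(16*(-12)) = 406 + (12*2)*(-192) = 406 + 24*(-192) = 406 - 4608 = -4202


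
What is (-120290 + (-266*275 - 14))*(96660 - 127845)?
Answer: 6032862990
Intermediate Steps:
(-120290 + (-266*275 - 14))*(96660 - 127845) = (-120290 + (-73150 - 14))*(-31185) = (-120290 - 73164)*(-31185) = -193454*(-31185) = 6032862990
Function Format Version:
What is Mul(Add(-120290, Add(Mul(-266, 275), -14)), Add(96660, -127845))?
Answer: 6032862990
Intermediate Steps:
Mul(Add(-120290, Add(Mul(-266, 275), -14)), Add(96660, -127845)) = Mul(Add(-120290, Add(-73150, -14)), -31185) = Mul(Add(-120290, -73164), -31185) = Mul(-193454, -31185) = 6032862990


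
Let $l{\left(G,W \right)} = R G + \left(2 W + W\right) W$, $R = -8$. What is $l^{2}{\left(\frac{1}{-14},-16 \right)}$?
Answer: $\frac{28944400}{49} \approx 5.907 \cdot 10^{5}$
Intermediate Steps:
$l{\left(G,W \right)} = - 8 G + 3 W^{2}$ ($l{\left(G,W \right)} = - 8 G + \left(2 W + W\right) W = - 8 G + 3 W W = - 8 G + 3 W^{2}$)
$l^{2}{\left(\frac{1}{-14},-16 \right)} = \left(- \frac{8}{-14} + 3 \left(-16\right)^{2}\right)^{2} = \left(\left(-8\right) \left(- \frac{1}{14}\right) + 3 \cdot 256\right)^{2} = \left(\frac{4}{7} + 768\right)^{2} = \left(\frac{5380}{7}\right)^{2} = \frac{28944400}{49}$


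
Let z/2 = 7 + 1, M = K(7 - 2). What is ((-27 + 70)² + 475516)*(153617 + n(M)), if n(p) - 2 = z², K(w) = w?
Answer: 73454539375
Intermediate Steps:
M = 5 (M = 7 - 2 = 5)
z = 16 (z = 2*(7 + 1) = 2*8 = 16)
n(p) = 258 (n(p) = 2 + 16² = 2 + 256 = 258)
((-27 + 70)² + 475516)*(153617 + n(M)) = ((-27 + 70)² + 475516)*(153617 + 258) = (43² + 475516)*153875 = (1849 + 475516)*153875 = 477365*153875 = 73454539375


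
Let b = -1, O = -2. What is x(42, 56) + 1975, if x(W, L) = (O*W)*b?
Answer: 2059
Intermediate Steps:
x(W, L) = 2*W (x(W, L) = -2*W*(-1) = 2*W)
x(42, 56) + 1975 = 2*42 + 1975 = 84 + 1975 = 2059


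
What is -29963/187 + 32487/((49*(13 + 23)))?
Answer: -318229/2244 ≈ -141.81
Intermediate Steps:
-29963/187 + 32487/((49*(13 + 23))) = -29963*1/187 + 32487/((49*36)) = -29963/187 + 32487/1764 = -29963/187 + 32487*(1/1764) = -29963/187 + 221/12 = -318229/2244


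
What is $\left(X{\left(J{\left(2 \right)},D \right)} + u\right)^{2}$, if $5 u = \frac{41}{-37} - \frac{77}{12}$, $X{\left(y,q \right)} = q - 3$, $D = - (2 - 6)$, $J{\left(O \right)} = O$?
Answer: $\frac{1256641}{4928400} \approx 0.25498$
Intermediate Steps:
$D = 4$ ($D = \left(-1\right) \left(-4\right) = 4$)
$X{\left(y,q \right)} = -3 + q$
$u = - \frac{3341}{2220}$ ($u = \frac{\frac{41}{-37} - \frac{77}{12}}{5} = \frac{41 \left(- \frac{1}{37}\right) - \frac{77}{12}}{5} = \frac{- \frac{41}{37} - \frac{77}{12}}{5} = \frac{1}{5} \left(- \frac{3341}{444}\right) = - \frac{3341}{2220} \approx -1.505$)
$\left(X{\left(J{\left(2 \right)},D \right)} + u\right)^{2} = \left(\left(-3 + 4\right) - \frac{3341}{2220}\right)^{2} = \left(1 - \frac{3341}{2220}\right)^{2} = \left(- \frac{1121}{2220}\right)^{2} = \frac{1256641}{4928400}$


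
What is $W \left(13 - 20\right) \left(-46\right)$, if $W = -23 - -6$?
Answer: $-5474$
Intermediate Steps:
$W = -17$ ($W = -23 + 6 = -17$)
$W \left(13 - 20\right) \left(-46\right) = - 17 \left(13 - 20\right) \left(-46\right) = \left(-17\right) \left(-7\right) \left(-46\right) = 119 \left(-46\right) = -5474$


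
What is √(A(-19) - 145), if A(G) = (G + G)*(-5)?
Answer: 3*√5 ≈ 6.7082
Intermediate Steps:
A(G) = -10*G (A(G) = (2*G)*(-5) = -10*G)
√(A(-19) - 145) = √(-10*(-19) - 145) = √(190 - 145) = √45 = 3*√5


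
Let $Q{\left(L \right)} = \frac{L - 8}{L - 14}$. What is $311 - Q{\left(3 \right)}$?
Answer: $\frac{3416}{11} \approx 310.55$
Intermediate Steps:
$Q{\left(L \right)} = \frac{-8 + L}{-14 + L}$
$311 - Q{\left(3 \right)} = 311 - \frac{-8 + 3}{-14 + 3} = 311 - \frac{1}{-11} \left(-5\right) = 311 - \left(- \frac{1}{11}\right) \left(-5\right) = 311 - \frac{5}{11} = \frac{3416}{11}$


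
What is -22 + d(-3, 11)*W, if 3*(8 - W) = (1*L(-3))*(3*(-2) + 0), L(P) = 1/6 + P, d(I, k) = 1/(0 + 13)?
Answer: -851/39 ≈ -21.821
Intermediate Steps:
d(I, k) = 1/13
L(P) = ⅙ + P (L(P) = 1*(⅙) + P = ⅙ + P)
W = 7/3 (W = 8 - 1*(⅙ - 3)*(3*(-2) + 0)/3 = 8 - 1*(-17/6)*(-6 + 0)/3 = 8 - (-17)*(-6)/18 = 8 - ⅓*17 = 8 - 17/3 = 7/3 ≈ 2.3333)
-22 + d(-3, 11)*W = -22 + (1/13)*(7/3) = -22 + 7/39 = -851/39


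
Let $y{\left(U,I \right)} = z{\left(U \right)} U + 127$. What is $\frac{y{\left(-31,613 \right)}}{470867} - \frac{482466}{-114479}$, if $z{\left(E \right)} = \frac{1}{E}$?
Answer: $\frac{227191971334}{53904383293} \approx 4.2147$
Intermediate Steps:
$y{\left(U,I \right)} = 128$ ($y{\left(U,I \right)} = \frac{U}{U} + 127 = 1 + 127 = 128$)
$\frac{y{\left(-31,613 \right)}}{470867} - \frac{482466}{-114479} = \frac{128}{470867} - \frac{482466}{-114479} = 128 \cdot \frac{1}{470867} - - \frac{482466}{114479} = \frac{128}{470867} + \frac{482466}{114479} = \frac{227191971334}{53904383293}$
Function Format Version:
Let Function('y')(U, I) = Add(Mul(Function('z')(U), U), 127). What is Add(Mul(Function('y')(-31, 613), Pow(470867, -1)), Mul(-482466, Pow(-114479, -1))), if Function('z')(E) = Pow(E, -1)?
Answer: Rational(227191971334, 53904383293) ≈ 4.2147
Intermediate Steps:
Function('y')(U, I) = 128 (Function('y')(U, I) = Add(Mul(Pow(U, -1), U), 127) = Add(1, 127) = 128)
Add(Mul(Function('y')(-31, 613), Pow(470867, -1)), Mul(-482466, Pow(-114479, -1))) = Add(Mul(128, Pow(470867, -1)), Mul(-482466, Pow(-114479, -1))) = Add(Mul(128, Rational(1, 470867)), Mul(-482466, Rational(-1, 114479))) = Add(Rational(128, 470867), Rational(482466, 114479)) = Rational(227191971334, 53904383293)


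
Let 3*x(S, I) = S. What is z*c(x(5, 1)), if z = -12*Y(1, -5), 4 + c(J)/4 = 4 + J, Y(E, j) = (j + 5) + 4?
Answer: -320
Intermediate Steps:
x(S, I) = S/3
Y(E, j) = 9 + j (Y(E, j) = (5 + j) + 4 = 9 + j)
c(J) = 4*J (c(J) = -16 + 4*(4 + J) = -16 + (16 + 4*J) = 4*J)
z = -48 (z = -12*(9 - 5) = -12*4 = -48)
z*c(x(5, 1)) = -192*(⅓)*5 = -192*5/3 = -48*20/3 = -320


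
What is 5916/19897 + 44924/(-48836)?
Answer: -151234763/242922473 ≈ -0.62256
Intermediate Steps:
5916/19897 + 44924/(-48836) = 5916*(1/19897) + 44924*(-1/48836) = 5916/19897 - 11231/12209 = -151234763/242922473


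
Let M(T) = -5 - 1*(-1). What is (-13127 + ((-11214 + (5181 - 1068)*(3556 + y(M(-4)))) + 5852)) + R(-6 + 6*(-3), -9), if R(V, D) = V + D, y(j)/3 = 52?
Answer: 15248934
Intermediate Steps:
M(T) = -4 (M(T) = -5 + 1 = -4)
y(j) = 156 (y(j) = 3*52 = 156)
R(V, D) = D + V
(-13127 + ((-11214 + (5181 - 1068)*(3556 + y(M(-4)))) + 5852)) + R(-6 + 6*(-3), -9) = (-13127 + ((-11214 + (5181 - 1068)*(3556 + 156)) + 5852)) + (-9 + (-6 + 6*(-3))) = (-13127 + ((-11214 + 4113*3712) + 5852)) + (-9 + (-6 - 18)) = (-13127 + ((-11214 + 15267456) + 5852)) + (-9 - 24) = (-13127 + (15256242 + 5852)) - 33 = (-13127 + 15262094) - 33 = 15248967 - 33 = 15248934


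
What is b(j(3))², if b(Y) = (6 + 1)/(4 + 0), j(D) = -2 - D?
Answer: 49/16 ≈ 3.0625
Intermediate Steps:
b(Y) = 7/4
b(j(3))² = (7/4)² = 49/16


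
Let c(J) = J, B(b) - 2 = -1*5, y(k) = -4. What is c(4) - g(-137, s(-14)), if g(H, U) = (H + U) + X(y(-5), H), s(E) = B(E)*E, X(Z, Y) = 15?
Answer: 84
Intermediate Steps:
B(b) = -3 (B(b) = 2 - 1*5 = 2 - 5 = -3)
s(E) = -3*E
g(H, U) = 15 + H + U (g(H, U) = (H + U) + 15 = 15 + H + U)
c(4) - g(-137, s(-14)) = 4 - (15 - 137 - 3*(-14)) = 4 - (15 - 137 + 42) = 4 - 1*(-80) = 4 + 80 = 84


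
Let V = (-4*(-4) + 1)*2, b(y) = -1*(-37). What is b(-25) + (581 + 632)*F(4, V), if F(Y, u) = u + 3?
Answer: 44918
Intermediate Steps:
b(y) = 37
V = 34 (V = (16 + 1)*2 = 17*2 = 34)
F(Y, u) = 3 + u
b(-25) + (581 + 632)*F(4, V) = 37 + (581 + 632)*(3 + 34) = 37 + 1213*37 = 37 + 44881 = 44918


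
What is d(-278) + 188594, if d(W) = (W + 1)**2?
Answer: 265323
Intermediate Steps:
d(W) = (1 + W)**2
d(-278) + 188594 = (1 - 278)**2 + 188594 = (-277)**2 + 188594 = 76729 + 188594 = 265323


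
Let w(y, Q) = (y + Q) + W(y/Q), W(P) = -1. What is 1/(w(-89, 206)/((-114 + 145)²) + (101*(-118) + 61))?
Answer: -961/11394461 ≈ -8.4339e-5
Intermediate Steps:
w(y, Q) = -1 + Q + y (w(y, Q) = (y + Q) - 1 = (Q + y) - 1 = -1 + Q + y)
1/(w(-89, 206)/((-114 + 145)²) + (101*(-118) + 61)) = 1/((-1 + 206 - 89)/((-114 + 145)²) + (101*(-118) + 61)) = 1/(116/(31²) + (-11918 + 61)) = 1/(116/961 - 11857) = 1/(-11394461/961) = -961/11394461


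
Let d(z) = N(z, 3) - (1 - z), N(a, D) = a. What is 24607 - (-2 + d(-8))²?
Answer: 24246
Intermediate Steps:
d(z) = -1 + 2*z (d(z) = z - (1 - z) = z + (-1 + z) = -1 + 2*z)
24607 - (-2 + d(-8))² = 24607 - (-2 + (-1 + 2*(-8)))² = 24607 - (-2 + (-1 - 16))² = 24607 - (-2 - 17)² = 24607 - 1*(-19)² = 24607 - 1*361 = 24607 - 361 = 24246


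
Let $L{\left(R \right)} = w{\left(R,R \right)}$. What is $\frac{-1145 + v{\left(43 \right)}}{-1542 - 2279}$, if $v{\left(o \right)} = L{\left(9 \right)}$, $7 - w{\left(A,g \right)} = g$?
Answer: $\frac{1147}{3821} \approx 0.30018$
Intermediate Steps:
$w{\left(A,g \right)} = 7 - g$
$L{\left(R \right)} = 7 - R$
$v{\left(o \right)} = -2$ ($v{\left(o \right)} = 7 - 9 = -2$)
$\frac{-1145 + v{\left(43 \right)}}{-1542 - 2279} = \frac{-1145 - 2}{-1542 - 2279} = - \frac{1147}{-3821} = \left(-1147\right) \left(- \frac{1}{3821}\right) = \frac{1147}{3821}$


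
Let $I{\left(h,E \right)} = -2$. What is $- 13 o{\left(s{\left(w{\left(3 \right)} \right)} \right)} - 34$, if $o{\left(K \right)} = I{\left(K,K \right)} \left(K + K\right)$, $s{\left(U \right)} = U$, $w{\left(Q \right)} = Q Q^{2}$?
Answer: $1370$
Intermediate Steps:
$w{\left(Q \right)} = Q^{3}$
$o{\left(K \right)} = - 4 K$ ($o{\left(K \right)} = - 2 \left(K + K\right) = - 2 \cdot 2 K = - 4 K$)
$- 13 o{\left(s{\left(w{\left(3 \right)} \right)} \right)} - 34 = - 13 \left(- 4 \cdot 3^{3}\right) - 34 = - 13 \left(\left(-4\right) 27\right) - 34 = \left(-13\right) \left(-108\right) - 34 = 1404 - 34 = 1370$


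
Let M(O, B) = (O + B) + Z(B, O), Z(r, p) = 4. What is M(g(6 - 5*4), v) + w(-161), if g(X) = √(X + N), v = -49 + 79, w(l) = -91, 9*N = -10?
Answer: -57 + 2*I*√34/3 ≈ -57.0 + 3.8873*I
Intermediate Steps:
N = -10/9 (N = (⅑)*(-10) = -10/9 ≈ -1.1111)
v = 30
g(X) = √(-10/9 + X) (g(X) = √(X - 10/9) = √(-10/9 + X))
M(O, B) = 4 + B + O (M(O, B) = (O + B) + 4 = (B + O) + 4 = 4 + B + O)
M(g(6 - 5*4), v) + w(-161) = (4 + 30 + √(-10 + 9*(6 - 5*4))/3) - 91 = (4 + 30 + √(-10 + 9*(6 - 20))/3) - 91 = (4 + 30 + √(-10 + 9*(-14))/3) - 91 = (4 + 30 + √(-10 - 126)/3) - 91 = (4 + 30 + √(-136)/3) - 91 = (4 + 30 + (2*I*√34)/3) - 91 = (4 + 30 + 2*I*√34/3) - 91 = (34 + 2*I*√34/3) - 91 = -57 + 2*I*√34/3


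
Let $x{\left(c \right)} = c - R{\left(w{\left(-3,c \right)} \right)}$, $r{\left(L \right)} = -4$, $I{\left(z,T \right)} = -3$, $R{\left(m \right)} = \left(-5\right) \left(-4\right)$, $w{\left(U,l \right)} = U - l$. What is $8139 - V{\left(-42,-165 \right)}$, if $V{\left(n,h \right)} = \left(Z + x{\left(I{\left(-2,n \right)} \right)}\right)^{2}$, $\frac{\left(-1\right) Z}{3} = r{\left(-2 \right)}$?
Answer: $8018$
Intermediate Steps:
$R{\left(m \right)} = 20$
$x{\left(c \right)} = -20 + c$ ($x{\left(c \right)} = c - 20 = -20 + c$)
$Z = 12$ ($Z = \left(-3\right) \left(-4\right) = 12$)
$V{\left(n,h \right)} = 121$ ($V{\left(n,h \right)} = \left(12 - 23\right)^{2} = \left(-11\right)^{2} = 121$)
$8139 - V{\left(-42,-165 \right)} = 8139 - 121 = 8018$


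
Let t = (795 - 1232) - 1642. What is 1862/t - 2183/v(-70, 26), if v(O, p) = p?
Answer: -655267/7722 ≈ -84.857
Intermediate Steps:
t = -2079 (t = -437 - 1642 = -2079)
1862/t - 2183/v(-70, 26) = 1862/(-2079) - 2183/26 = 1862*(-1/2079) - 2183*1/26 = -266/297 - 2183/26 = -655267/7722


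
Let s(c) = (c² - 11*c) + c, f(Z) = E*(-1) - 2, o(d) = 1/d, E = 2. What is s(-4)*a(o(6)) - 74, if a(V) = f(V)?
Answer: -298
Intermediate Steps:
o(d) = 1/d
f(Z) = -4 (f(Z) = 2*(-1) - 2 = -2 - 2 = -4)
s(c) = c² - 10*c
a(V) = -4
s(-4)*a(o(6)) - 74 = -4*(-10 - 4)*(-4) - 74 = -4*(-14)*(-4) - 74 = 56*(-4) - 74 = -224 - 74 = -298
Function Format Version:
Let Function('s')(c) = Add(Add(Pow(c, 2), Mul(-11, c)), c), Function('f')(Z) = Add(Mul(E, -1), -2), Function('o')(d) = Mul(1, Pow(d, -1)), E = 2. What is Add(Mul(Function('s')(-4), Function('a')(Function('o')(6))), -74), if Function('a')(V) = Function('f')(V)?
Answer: -298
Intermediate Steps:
Function('o')(d) = Pow(d, -1)
Function('f')(Z) = -4 (Function('f')(Z) = Add(Mul(2, -1), -2) = Add(-2, -2) = -4)
Function('s')(c) = Add(Pow(c, 2), Mul(-10, c))
Function('a')(V) = -4
Add(Mul(Function('s')(-4), Function('a')(Function('o')(6))), -74) = Add(Mul(Mul(-4, Add(-10, -4)), -4), -74) = Add(Mul(Mul(-4, -14), -4), -74) = Add(Mul(56, -4), -74) = Add(-224, -74) = -298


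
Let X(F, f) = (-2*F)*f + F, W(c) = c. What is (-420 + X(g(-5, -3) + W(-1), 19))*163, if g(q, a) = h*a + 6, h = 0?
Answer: -98615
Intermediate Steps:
g(q, a) = 6 (g(q, a) = 0*a + 6 = 0 + 6 = 6)
X(F, f) = F - 2*F*f (X(F, f) = -2*F*f + F = F - 2*F*f)
(-420 + X(g(-5, -3) + W(-1), 19))*163 = (-420 + (6 - 1)*(1 - 2*19))*163 = (-420 + 5*(1 - 38))*163 = (-420 + 5*(-37))*163 = (-420 - 185)*163 = -605*163 = -98615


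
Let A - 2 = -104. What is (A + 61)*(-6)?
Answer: 246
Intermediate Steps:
A = -102 (A = 2 - 104 = -102)
(A + 61)*(-6) = (-102 + 61)*(-6) = -41*(-6) = 246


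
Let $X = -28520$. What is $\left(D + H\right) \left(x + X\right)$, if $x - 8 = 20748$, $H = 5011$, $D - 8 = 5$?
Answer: $-39006336$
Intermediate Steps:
$D = 13$ ($D = 8 + 5 = 13$)
$x = 20756$ ($x = 8 + 20748 = 20756$)
$\left(D + H\right) \left(x + X\right) = \left(13 + 5011\right) \left(20756 - 28520\right) = 5024 \left(-7764\right) = -39006336$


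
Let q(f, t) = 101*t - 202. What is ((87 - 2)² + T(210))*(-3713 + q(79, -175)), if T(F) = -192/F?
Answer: -1091776074/7 ≈ -1.5597e+8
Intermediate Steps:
q(f, t) = -202 + 101*t
((87 - 2)² + T(210))*(-3713 + q(79, -175)) = ((87 - 2)² - 192/210)*(-3713 + (-202 + 101*(-175))) = (85² - 192*1/210)*(-3713 + (-202 - 17675)) = (7225 - 32/35)*(-3713 - 17877) = (252843/35)*(-21590) = -1091776074/7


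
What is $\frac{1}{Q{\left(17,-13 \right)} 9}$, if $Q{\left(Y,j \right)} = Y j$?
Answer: $- \frac{1}{1989} \approx -0.00050277$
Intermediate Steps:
$\frac{1}{Q{\left(17,-13 \right)} 9} = \frac{1}{17 \left(-13\right) 9} = \frac{1}{\left(-221\right) 9} = \frac{1}{-1989} = - \frac{1}{1989}$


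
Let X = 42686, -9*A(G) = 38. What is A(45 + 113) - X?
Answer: -384212/9 ≈ -42690.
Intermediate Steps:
A(G) = -38/9 (A(G) = -⅑*38 = -38/9)
A(45 + 113) - X = -38/9 - 1*42686 = -38/9 - 42686 = -384212/9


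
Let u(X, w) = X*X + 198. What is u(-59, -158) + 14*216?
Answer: 6703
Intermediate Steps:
u(X, w) = 198 + X² (u(X, w) = X² + 198 = 198 + X²)
u(-59, -158) + 14*216 = (198 + (-59)²) + 14*216 = (198 + 3481) + 3024 = 3679 + 3024 = 6703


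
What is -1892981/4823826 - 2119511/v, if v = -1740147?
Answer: 770009673431/932685149158 ≈ 0.82558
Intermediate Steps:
-1892981/4823826 - 2119511/v = -1892981/4823826 - 2119511/(-1740147) = -1892981*1/4823826 - 2119511*(-1/1740147) = -1892981/4823826 + 2119511/1740147 = 770009673431/932685149158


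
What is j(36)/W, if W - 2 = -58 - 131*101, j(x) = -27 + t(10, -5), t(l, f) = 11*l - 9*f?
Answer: -128/13287 ≈ -0.0096335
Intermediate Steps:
t(l, f) = -9*f + 11*l
j(x) = 128 (j(x) = -27 + (-9*(-5) + 11*10) = -27 + (45 + 110) = -27 + 155 = 128)
W = -13287 (W = 2 + (-58 - 131*101) = 2 + (-58 - 13231) = 2 - 13289 = -13287)
j(36)/W = 128/(-13287) = 128*(-1/13287) = -128/13287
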